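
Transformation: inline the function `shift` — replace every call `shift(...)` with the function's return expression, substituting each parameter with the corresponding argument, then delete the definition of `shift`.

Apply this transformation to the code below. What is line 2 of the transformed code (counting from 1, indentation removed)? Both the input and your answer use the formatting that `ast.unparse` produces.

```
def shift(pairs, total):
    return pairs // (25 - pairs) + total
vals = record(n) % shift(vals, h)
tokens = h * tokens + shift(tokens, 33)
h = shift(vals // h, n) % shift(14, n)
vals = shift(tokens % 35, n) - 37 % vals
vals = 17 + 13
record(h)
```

tokens = h * tokens + (tokens // (25 - tokens) + 33)

Transformed code:
vals = record(n) % (vals // (25 - vals) + h)
tokens = h * tokens + (tokens // (25 - tokens) + 33)
h = (vals // h // (25 - vals // h) + n) % (14 // (25 - 14) + n)
vals = tokens % 35 // (25 - tokens % 35) + n - 37 % vals
vals = 17 + 13
record(h)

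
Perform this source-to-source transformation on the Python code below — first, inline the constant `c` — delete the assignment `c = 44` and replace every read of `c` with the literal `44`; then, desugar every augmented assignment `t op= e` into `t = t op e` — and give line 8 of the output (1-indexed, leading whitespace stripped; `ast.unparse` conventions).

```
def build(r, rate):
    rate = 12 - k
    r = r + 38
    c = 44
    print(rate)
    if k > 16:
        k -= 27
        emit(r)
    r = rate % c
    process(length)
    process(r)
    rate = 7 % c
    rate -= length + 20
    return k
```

r = rate % 44

Transformed code:
def build(r, rate):
    rate = 12 - k
    r = r + 38
    print(rate)
    if k > 16:
        k = k - 27
        emit(r)
    r = rate % 44
    process(length)
    process(r)
    rate = 7 % 44
    rate = rate - (length + 20)
    return k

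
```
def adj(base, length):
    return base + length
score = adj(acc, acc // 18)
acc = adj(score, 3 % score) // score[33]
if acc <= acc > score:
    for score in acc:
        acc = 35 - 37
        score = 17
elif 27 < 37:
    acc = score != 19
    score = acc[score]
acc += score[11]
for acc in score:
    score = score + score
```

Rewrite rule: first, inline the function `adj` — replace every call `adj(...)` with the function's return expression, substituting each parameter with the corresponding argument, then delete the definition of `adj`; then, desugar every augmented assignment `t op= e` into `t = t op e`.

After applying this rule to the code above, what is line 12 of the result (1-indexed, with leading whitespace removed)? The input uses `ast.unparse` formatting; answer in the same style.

Transformed code:
score = acc + acc // 18
acc = (score + 3 % score) // score[33]
if acc <= acc > score:
    for score in acc:
        acc = 35 - 37
        score = 17
elif 27 < 37:
    acc = score != 19
    score = acc[score]
acc = acc + score[11]
for acc in score:
    score = score + score

score = score + score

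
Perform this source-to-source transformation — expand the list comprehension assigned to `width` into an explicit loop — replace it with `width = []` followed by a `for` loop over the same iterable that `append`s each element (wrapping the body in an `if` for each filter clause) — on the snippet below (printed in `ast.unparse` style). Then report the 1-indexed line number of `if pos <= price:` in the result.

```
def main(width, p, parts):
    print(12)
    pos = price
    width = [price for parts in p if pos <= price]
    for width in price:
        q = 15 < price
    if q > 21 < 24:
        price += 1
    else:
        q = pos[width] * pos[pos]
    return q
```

Transformed code:
def main(width, p, parts):
    print(12)
    pos = price
    width = []
    for parts in p:
        if pos <= price:
            width.append(price)
    for width in price:
        q = 15 < price
    if q > 21 < 24:
        price += 1
    else:
        q = pos[width] * pos[pos]
    return q

6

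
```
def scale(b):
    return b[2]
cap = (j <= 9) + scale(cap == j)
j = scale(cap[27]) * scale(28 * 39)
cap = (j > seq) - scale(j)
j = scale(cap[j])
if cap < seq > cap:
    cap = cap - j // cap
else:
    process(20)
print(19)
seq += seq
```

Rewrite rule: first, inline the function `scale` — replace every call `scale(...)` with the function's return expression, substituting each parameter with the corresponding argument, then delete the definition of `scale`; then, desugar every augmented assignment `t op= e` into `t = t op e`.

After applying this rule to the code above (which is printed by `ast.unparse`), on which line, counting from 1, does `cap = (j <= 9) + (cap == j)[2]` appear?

1

Transformed code:
cap = (j <= 9) + (cap == j)[2]
j = cap[27][2] * (28 * 39)[2]
cap = (j > seq) - j[2]
j = cap[j][2]
if cap < seq > cap:
    cap = cap - j // cap
else:
    process(20)
print(19)
seq = seq + seq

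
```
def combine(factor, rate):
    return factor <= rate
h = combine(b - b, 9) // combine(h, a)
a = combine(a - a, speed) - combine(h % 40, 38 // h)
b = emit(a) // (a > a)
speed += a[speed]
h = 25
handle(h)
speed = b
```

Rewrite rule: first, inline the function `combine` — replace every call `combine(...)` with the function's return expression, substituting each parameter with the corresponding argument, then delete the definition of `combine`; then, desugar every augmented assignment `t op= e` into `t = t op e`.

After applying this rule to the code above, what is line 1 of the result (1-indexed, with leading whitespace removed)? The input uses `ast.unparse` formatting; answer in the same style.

Transformed code:
h = (b - b <= 9) // (h <= a)
a = (a - a <= speed) - (h % 40 <= 38 // h)
b = emit(a) // (a > a)
speed = speed + a[speed]
h = 25
handle(h)
speed = b

h = (b - b <= 9) // (h <= a)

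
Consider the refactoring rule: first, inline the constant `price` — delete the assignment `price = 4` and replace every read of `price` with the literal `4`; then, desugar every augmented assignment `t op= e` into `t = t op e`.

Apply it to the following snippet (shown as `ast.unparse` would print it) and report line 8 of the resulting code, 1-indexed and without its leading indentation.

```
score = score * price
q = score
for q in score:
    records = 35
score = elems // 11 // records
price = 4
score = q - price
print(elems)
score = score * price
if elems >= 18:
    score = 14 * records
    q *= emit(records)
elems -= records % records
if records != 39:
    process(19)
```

score = score * 4

Transformed code:
score = score * 4
q = score
for q in score:
    records = 35
score = elems // 11 // records
score = q - 4
print(elems)
score = score * 4
if elems >= 18:
    score = 14 * records
    q = q * emit(records)
elems = elems - records % records
if records != 39:
    process(19)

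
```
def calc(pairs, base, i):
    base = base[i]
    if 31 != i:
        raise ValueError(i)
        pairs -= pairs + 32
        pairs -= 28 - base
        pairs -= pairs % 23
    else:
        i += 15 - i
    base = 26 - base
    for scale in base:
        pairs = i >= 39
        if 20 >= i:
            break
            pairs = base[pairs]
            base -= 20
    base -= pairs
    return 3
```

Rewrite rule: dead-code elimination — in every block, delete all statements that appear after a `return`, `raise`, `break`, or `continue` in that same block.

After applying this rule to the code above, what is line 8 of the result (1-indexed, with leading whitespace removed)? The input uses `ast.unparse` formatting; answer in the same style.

for scale in base:

Transformed code:
def calc(pairs, base, i):
    base = base[i]
    if 31 != i:
        raise ValueError(i)
    else:
        i += 15 - i
    base = 26 - base
    for scale in base:
        pairs = i >= 39
        if 20 >= i:
            break
    base -= pairs
    return 3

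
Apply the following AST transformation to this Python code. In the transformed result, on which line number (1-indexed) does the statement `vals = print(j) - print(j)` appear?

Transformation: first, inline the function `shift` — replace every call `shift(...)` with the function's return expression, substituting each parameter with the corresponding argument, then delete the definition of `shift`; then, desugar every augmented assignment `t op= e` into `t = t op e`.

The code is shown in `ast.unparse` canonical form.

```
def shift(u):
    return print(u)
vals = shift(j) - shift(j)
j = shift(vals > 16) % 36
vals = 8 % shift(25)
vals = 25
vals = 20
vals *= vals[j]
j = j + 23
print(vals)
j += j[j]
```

1

Transformed code:
vals = print(j) - print(j)
j = print(vals > 16) % 36
vals = 8 % print(25)
vals = 25
vals = 20
vals = vals * vals[j]
j = j + 23
print(vals)
j = j + j[j]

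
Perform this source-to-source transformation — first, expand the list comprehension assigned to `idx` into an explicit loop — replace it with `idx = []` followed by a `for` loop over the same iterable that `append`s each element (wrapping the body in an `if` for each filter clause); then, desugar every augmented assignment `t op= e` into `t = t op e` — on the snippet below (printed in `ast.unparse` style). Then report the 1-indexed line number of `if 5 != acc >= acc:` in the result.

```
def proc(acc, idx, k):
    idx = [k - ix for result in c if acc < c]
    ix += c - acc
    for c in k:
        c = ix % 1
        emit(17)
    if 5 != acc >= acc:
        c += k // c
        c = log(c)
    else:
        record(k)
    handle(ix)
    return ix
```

Transformed code:
def proc(acc, idx, k):
    idx = []
    for result in c:
        if acc < c:
            idx.append(k - ix)
    ix = ix + (c - acc)
    for c in k:
        c = ix % 1
        emit(17)
    if 5 != acc >= acc:
        c = c + k // c
        c = log(c)
    else:
        record(k)
    handle(ix)
    return ix

10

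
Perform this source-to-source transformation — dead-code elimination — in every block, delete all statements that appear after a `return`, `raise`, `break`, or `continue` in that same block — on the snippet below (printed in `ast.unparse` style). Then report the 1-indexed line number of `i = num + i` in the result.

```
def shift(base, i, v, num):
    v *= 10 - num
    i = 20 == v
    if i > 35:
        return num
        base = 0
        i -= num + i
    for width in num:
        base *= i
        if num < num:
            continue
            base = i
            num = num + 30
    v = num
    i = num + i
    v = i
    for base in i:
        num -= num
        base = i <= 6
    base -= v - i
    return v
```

11

Transformed code:
def shift(base, i, v, num):
    v *= 10 - num
    i = 20 == v
    if i > 35:
        return num
    for width in num:
        base *= i
        if num < num:
            continue
    v = num
    i = num + i
    v = i
    for base in i:
        num -= num
        base = i <= 6
    base -= v - i
    return v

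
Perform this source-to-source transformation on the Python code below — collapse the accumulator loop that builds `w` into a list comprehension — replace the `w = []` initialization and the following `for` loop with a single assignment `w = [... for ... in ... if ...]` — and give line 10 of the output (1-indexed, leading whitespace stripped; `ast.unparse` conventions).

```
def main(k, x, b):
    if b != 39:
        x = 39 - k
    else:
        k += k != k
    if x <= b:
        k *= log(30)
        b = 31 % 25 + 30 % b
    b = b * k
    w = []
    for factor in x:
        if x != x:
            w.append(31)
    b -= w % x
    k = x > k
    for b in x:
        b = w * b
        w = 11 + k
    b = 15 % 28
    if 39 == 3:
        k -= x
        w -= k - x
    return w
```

Transformed code:
def main(k, x, b):
    if b != 39:
        x = 39 - k
    else:
        k += k != k
    if x <= b:
        k *= log(30)
        b = 31 % 25 + 30 % b
    b = b * k
    w = [31 for factor in x if x != x]
    b -= w % x
    k = x > k
    for b in x:
        b = w * b
        w = 11 + k
    b = 15 % 28
    if 39 == 3:
        k -= x
        w -= k - x
    return w

w = [31 for factor in x if x != x]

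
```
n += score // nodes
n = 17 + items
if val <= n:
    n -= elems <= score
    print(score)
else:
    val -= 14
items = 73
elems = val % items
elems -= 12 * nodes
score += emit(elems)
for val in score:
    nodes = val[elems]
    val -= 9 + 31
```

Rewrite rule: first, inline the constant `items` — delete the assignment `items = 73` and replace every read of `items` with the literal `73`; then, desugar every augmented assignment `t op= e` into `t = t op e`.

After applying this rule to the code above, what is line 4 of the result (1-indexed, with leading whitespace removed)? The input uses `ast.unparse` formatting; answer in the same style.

Transformed code:
n = n + score // nodes
n = 17 + 73
if val <= n:
    n = n - (elems <= score)
    print(score)
else:
    val = val - 14
elems = val % 73
elems = elems - 12 * nodes
score = score + emit(elems)
for val in score:
    nodes = val[elems]
    val = val - (9 + 31)

n = n - (elems <= score)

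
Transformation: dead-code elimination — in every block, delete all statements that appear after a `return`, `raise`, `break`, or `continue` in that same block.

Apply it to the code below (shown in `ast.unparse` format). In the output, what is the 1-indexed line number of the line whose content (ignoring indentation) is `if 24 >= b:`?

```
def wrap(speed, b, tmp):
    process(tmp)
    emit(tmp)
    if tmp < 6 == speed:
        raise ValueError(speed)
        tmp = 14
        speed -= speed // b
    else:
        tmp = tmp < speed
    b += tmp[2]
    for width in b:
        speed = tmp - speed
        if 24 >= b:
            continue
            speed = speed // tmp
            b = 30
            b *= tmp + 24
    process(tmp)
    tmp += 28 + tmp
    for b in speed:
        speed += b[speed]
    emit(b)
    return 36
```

11

Transformed code:
def wrap(speed, b, tmp):
    process(tmp)
    emit(tmp)
    if tmp < 6 == speed:
        raise ValueError(speed)
    else:
        tmp = tmp < speed
    b += tmp[2]
    for width in b:
        speed = tmp - speed
        if 24 >= b:
            continue
    process(tmp)
    tmp += 28 + tmp
    for b in speed:
        speed += b[speed]
    emit(b)
    return 36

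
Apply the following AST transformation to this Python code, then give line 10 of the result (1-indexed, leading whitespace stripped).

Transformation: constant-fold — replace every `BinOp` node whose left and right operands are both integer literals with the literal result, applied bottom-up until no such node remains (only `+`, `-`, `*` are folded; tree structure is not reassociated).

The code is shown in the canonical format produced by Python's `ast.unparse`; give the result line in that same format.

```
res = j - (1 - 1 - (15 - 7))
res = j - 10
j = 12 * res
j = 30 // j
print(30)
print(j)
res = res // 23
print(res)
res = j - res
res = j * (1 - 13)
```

res = j * -12

Transformed code:
res = j - -8
res = j - 10
j = 12 * res
j = 30 // j
print(30)
print(j)
res = res // 23
print(res)
res = j - res
res = j * -12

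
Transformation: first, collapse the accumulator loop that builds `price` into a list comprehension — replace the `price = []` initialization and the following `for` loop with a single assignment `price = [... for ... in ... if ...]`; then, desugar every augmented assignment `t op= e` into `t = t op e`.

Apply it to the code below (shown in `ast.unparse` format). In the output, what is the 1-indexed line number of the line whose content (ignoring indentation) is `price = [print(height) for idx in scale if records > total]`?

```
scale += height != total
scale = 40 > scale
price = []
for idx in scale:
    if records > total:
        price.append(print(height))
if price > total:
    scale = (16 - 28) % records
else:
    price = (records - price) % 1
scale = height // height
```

Transformed code:
scale = scale + (height != total)
scale = 40 > scale
price = [print(height) for idx in scale if records > total]
if price > total:
    scale = (16 - 28) % records
else:
    price = (records - price) % 1
scale = height // height

3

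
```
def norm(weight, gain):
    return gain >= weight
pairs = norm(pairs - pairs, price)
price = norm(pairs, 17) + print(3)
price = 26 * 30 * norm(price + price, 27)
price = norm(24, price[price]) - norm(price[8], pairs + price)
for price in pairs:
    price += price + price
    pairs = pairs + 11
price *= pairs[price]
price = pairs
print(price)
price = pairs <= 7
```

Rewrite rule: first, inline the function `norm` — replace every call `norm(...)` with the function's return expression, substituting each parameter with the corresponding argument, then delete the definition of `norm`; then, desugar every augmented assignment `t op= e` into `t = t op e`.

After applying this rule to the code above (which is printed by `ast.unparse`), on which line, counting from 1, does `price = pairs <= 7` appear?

11

Transformed code:
pairs = price >= pairs - pairs
price = (17 >= pairs) + print(3)
price = 26 * 30 * (27 >= price + price)
price = (price[price] >= 24) - (pairs + price >= price[8])
for price in pairs:
    price = price + (price + price)
    pairs = pairs + 11
price = price * pairs[price]
price = pairs
print(price)
price = pairs <= 7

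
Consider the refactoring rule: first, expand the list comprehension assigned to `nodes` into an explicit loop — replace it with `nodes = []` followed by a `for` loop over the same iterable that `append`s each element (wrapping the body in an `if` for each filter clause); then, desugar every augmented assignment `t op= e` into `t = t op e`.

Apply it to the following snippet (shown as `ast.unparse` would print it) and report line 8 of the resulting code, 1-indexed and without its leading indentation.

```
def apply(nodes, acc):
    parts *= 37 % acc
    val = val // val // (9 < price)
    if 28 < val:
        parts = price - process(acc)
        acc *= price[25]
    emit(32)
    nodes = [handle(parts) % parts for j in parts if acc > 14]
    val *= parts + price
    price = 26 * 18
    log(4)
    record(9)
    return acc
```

Transformed code:
def apply(nodes, acc):
    parts = parts * (37 % acc)
    val = val // val // (9 < price)
    if 28 < val:
        parts = price - process(acc)
        acc = acc * price[25]
    emit(32)
    nodes = []
    for j in parts:
        if acc > 14:
            nodes.append(handle(parts) % parts)
    val = val * (parts + price)
    price = 26 * 18
    log(4)
    record(9)
    return acc

nodes = []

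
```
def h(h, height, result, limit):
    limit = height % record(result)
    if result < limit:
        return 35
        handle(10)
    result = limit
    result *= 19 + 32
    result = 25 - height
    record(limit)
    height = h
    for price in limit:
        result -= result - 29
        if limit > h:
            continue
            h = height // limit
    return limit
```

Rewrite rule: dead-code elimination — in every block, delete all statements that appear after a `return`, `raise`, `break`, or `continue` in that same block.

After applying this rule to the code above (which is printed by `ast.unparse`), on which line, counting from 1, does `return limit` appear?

Transformed code:
def h(h, height, result, limit):
    limit = height % record(result)
    if result < limit:
        return 35
    result = limit
    result *= 19 + 32
    result = 25 - height
    record(limit)
    height = h
    for price in limit:
        result -= result - 29
        if limit > h:
            continue
    return limit

14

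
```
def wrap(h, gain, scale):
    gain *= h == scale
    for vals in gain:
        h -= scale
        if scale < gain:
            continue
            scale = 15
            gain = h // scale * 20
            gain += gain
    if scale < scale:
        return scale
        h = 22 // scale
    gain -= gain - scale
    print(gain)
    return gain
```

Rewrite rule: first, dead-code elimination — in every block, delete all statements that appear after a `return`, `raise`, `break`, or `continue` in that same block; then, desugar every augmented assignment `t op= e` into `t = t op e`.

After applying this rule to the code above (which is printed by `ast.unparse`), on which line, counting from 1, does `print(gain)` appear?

Transformed code:
def wrap(h, gain, scale):
    gain = gain * (h == scale)
    for vals in gain:
        h = h - scale
        if scale < gain:
            continue
    if scale < scale:
        return scale
    gain = gain - (gain - scale)
    print(gain)
    return gain

10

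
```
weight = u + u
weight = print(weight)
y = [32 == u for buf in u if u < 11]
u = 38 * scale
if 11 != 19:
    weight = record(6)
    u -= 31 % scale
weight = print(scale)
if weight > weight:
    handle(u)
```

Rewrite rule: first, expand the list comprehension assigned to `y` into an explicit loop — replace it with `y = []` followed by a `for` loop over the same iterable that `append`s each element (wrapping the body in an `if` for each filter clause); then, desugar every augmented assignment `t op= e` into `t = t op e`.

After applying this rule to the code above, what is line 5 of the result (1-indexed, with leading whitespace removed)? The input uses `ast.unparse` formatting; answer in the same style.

if u < 11:

Transformed code:
weight = u + u
weight = print(weight)
y = []
for buf in u:
    if u < 11:
        y.append(32 == u)
u = 38 * scale
if 11 != 19:
    weight = record(6)
    u = u - 31 % scale
weight = print(scale)
if weight > weight:
    handle(u)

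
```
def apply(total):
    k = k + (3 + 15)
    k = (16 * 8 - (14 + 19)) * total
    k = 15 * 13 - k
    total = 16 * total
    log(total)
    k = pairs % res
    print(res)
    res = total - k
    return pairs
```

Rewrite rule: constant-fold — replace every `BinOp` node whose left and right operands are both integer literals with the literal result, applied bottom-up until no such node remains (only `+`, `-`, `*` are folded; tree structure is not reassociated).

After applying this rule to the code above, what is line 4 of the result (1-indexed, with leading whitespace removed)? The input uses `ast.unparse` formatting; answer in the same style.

k = 195 - k

Transformed code:
def apply(total):
    k = k + 18
    k = 95 * total
    k = 195 - k
    total = 16 * total
    log(total)
    k = pairs % res
    print(res)
    res = total - k
    return pairs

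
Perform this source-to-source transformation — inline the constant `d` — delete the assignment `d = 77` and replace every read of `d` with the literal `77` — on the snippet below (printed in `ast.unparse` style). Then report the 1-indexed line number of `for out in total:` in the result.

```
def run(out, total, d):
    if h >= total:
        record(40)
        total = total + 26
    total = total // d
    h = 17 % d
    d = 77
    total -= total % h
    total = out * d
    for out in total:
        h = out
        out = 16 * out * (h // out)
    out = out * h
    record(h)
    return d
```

Transformed code:
def run(out, total, d):
    if h >= total:
        record(40)
        total = total + 26
    total = total // 77
    h = 17 % 77
    total -= total % h
    total = out * 77
    for out in total:
        h = out
        out = 16 * out * (h // out)
    out = out * h
    record(h)
    return 77

9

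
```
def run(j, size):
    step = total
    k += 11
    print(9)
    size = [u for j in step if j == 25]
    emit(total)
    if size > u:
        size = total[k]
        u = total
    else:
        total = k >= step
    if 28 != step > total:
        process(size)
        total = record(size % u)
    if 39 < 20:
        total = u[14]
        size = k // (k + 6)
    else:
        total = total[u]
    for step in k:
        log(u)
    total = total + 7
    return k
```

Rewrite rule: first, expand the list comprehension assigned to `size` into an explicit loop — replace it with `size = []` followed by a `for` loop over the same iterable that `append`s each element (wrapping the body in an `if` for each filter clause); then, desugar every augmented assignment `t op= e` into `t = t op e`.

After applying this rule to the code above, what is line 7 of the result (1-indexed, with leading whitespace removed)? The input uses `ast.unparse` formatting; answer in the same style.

if j == 25:

Transformed code:
def run(j, size):
    step = total
    k = k + 11
    print(9)
    size = []
    for j in step:
        if j == 25:
            size.append(u)
    emit(total)
    if size > u:
        size = total[k]
        u = total
    else:
        total = k >= step
    if 28 != step > total:
        process(size)
        total = record(size % u)
    if 39 < 20:
        total = u[14]
        size = k // (k + 6)
    else:
        total = total[u]
    for step in k:
        log(u)
    total = total + 7
    return k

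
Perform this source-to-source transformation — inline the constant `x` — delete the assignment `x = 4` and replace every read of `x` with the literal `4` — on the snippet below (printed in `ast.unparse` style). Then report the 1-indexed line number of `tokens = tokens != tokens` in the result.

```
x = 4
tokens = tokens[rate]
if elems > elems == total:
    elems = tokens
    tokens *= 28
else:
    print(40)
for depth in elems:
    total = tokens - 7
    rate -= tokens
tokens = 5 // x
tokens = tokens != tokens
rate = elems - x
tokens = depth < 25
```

11

Transformed code:
tokens = tokens[rate]
if elems > elems == total:
    elems = tokens
    tokens *= 28
else:
    print(40)
for depth in elems:
    total = tokens - 7
    rate -= tokens
tokens = 5 // 4
tokens = tokens != tokens
rate = elems - 4
tokens = depth < 25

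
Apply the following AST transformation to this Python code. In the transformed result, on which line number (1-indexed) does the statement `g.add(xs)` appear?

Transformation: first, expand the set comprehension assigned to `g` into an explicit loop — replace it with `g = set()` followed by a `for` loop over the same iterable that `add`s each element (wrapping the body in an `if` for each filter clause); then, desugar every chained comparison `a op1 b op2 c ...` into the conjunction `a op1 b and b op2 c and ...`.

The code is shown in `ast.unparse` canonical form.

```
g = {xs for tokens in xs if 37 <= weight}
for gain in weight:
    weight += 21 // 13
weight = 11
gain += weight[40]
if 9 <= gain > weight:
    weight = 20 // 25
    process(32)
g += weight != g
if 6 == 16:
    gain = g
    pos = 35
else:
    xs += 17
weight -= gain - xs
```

4

Transformed code:
g = set()
for tokens in xs:
    if 37 <= weight:
        g.add(xs)
for gain in weight:
    weight += 21 // 13
weight = 11
gain += weight[40]
if 9 <= gain and gain > weight:
    weight = 20 // 25
    process(32)
g += weight != g
if 6 == 16:
    gain = g
    pos = 35
else:
    xs += 17
weight -= gain - xs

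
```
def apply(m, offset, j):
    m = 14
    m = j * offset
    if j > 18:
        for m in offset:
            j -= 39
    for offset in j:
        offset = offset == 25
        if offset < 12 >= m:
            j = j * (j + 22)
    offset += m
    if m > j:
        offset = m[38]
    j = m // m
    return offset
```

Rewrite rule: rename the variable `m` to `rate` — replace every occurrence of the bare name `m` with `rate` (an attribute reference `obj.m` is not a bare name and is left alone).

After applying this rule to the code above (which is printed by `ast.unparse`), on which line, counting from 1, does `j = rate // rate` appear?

Transformed code:
def apply(rate, offset, j):
    rate = 14
    rate = j * offset
    if j > 18:
        for rate in offset:
            j -= 39
    for offset in j:
        offset = offset == 25
        if offset < 12 >= rate:
            j = j * (j + 22)
    offset += rate
    if rate > j:
        offset = rate[38]
    j = rate // rate
    return offset

14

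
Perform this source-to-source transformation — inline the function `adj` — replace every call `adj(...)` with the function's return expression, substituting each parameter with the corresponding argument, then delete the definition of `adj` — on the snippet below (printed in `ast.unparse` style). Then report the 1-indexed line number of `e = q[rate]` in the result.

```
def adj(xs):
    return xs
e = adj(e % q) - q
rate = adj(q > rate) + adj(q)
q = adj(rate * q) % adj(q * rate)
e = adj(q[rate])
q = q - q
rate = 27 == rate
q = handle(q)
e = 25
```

Transformed code:
e = e % q - q
rate = (q > rate) + q
q = rate * q % (q * rate)
e = q[rate]
q = q - q
rate = 27 == rate
q = handle(q)
e = 25

4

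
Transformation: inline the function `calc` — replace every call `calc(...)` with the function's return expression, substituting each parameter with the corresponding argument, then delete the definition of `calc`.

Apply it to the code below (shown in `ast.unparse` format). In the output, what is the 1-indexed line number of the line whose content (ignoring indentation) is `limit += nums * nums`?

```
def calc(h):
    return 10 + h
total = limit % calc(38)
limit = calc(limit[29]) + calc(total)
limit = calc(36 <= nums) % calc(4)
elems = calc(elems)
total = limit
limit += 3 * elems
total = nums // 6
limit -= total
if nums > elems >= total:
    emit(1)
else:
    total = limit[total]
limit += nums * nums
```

13

Transformed code:
total = limit % (10 + 38)
limit = 10 + limit[29] + (10 + total)
limit = (10 + (36 <= nums)) % (10 + 4)
elems = 10 + elems
total = limit
limit += 3 * elems
total = nums // 6
limit -= total
if nums > elems >= total:
    emit(1)
else:
    total = limit[total]
limit += nums * nums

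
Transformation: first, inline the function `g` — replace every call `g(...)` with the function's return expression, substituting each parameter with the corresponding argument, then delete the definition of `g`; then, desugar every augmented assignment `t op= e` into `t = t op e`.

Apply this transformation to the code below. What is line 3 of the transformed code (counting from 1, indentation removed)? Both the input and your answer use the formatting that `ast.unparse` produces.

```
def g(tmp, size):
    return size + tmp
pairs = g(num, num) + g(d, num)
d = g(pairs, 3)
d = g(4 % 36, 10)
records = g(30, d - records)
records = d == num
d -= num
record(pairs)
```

d = 10 + 4 % 36

Transformed code:
pairs = num + num + (num + d)
d = 3 + pairs
d = 10 + 4 % 36
records = d - records + 30
records = d == num
d = d - num
record(pairs)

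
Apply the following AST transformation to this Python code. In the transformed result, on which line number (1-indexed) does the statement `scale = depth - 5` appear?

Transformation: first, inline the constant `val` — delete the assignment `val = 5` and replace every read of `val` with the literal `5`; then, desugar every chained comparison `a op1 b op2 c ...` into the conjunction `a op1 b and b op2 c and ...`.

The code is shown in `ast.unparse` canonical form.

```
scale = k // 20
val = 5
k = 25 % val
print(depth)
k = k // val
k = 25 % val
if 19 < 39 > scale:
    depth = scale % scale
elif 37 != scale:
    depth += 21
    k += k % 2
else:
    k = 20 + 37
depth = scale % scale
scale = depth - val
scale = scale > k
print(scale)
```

14

Transformed code:
scale = k // 20
k = 25 % 5
print(depth)
k = k // 5
k = 25 % 5
if 19 < 39 and 39 > scale:
    depth = scale % scale
elif 37 != scale:
    depth += 21
    k += k % 2
else:
    k = 20 + 37
depth = scale % scale
scale = depth - 5
scale = scale > k
print(scale)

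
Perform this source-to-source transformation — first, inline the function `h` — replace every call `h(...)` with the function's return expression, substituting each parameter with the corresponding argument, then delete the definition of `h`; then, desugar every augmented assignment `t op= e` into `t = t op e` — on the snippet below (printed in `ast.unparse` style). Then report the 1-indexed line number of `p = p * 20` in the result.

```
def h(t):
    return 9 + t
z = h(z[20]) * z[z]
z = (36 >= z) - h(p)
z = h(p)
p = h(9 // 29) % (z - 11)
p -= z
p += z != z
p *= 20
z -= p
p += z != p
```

7

Transformed code:
z = (9 + z[20]) * z[z]
z = (36 >= z) - (9 + p)
z = 9 + p
p = (9 + 9 // 29) % (z - 11)
p = p - z
p = p + (z != z)
p = p * 20
z = z - p
p = p + (z != p)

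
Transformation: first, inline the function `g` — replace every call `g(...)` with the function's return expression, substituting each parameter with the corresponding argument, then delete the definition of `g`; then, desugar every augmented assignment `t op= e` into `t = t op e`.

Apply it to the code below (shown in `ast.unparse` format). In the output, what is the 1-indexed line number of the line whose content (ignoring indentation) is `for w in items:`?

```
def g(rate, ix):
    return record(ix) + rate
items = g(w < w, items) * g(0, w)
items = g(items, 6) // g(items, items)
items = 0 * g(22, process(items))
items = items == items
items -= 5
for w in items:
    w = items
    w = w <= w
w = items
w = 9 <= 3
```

6

Transformed code:
items = (record(items) + (w < w)) * (record(w) + 0)
items = (record(6) + items) // (record(items) + items)
items = 0 * (record(process(items)) + 22)
items = items == items
items = items - 5
for w in items:
    w = items
    w = w <= w
w = items
w = 9 <= 3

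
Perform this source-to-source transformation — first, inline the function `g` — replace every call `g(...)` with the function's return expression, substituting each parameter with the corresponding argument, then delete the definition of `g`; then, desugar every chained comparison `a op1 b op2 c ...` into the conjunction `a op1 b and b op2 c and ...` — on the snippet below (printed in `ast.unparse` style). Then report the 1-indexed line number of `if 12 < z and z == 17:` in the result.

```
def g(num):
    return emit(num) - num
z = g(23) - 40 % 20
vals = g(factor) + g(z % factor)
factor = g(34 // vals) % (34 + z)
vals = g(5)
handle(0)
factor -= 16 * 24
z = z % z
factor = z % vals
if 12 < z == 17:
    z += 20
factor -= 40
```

Transformed code:
z = emit(23) - 23 - 40 % 20
vals = emit(factor) - factor + (emit(z % factor) - z % factor)
factor = (emit(34 // vals) - 34 // vals) % (34 + z)
vals = emit(5) - 5
handle(0)
factor -= 16 * 24
z = z % z
factor = z % vals
if 12 < z and z == 17:
    z += 20
factor -= 40

9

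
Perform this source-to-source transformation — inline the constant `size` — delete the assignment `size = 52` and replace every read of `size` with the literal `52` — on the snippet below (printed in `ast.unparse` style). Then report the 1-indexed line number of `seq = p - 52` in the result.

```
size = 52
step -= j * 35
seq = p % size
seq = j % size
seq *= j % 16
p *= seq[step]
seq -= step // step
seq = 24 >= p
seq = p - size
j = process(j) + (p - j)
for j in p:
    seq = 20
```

Transformed code:
step -= j * 35
seq = p % 52
seq = j % 52
seq *= j % 16
p *= seq[step]
seq -= step // step
seq = 24 >= p
seq = p - 52
j = process(j) + (p - j)
for j in p:
    seq = 20

8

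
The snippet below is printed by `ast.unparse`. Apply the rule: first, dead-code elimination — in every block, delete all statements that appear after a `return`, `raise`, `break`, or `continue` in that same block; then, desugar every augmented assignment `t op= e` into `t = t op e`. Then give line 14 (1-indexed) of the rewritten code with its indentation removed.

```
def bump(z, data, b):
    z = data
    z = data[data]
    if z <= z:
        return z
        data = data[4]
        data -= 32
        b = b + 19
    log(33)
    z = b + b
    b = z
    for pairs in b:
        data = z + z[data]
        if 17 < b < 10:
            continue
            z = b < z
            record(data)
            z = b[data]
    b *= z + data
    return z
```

Transformed code:
def bump(z, data, b):
    z = data
    z = data[data]
    if z <= z:
        return z
    log(33)
    z = b + b
    b = z
    for pairs in b:
        data = z + z[data]
        if 17 < b < 10:
            continue
    b = b * (z + data)
    return z

return z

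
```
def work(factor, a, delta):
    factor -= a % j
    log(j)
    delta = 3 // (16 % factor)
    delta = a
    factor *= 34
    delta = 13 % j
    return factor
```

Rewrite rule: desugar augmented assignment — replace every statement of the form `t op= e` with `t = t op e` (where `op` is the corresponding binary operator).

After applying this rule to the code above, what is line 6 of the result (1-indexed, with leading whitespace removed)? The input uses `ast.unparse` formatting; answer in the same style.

factor = factor * 34

Transformed code:
def work(factor, a, delta):
    factor = factor - a % j
    log(j)
    delta = 3 // (16 % factor)
    delta = a
    factor = factor * 34
    delta = 13 % j
    return factor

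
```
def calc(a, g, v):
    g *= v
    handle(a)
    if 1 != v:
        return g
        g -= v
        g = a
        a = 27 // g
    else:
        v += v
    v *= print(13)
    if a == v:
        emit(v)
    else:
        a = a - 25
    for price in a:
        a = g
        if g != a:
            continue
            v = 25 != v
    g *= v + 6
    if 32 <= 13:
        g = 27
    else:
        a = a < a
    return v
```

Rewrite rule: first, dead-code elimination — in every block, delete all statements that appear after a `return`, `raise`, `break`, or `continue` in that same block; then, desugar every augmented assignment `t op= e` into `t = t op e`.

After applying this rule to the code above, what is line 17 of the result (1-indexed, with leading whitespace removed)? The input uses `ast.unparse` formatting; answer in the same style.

g = g * (v + 6)

Transformed code:
def calc(a, g, v):
    g = g * v
    handle(a)
    if 1 != v:
        return g
    else:
        v = v + v
    v = v * print(13)
    if a == v:
        emit(v)
    else:
        a = a - 25
    for price in a:
        a = g
        if g != a:
            continue
    g = g * (v + 6)
    if 32 <= 13:
        g = 27
    else:
        a = a < a
    return v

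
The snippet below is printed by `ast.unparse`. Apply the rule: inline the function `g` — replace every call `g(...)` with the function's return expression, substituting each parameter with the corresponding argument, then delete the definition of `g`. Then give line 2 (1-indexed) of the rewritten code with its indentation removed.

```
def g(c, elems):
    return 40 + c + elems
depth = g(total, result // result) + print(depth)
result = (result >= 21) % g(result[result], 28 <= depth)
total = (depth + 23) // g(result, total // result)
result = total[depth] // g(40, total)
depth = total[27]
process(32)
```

Transformed code:
depth = 40 + total + result // result + print(depth)
result = (result >= 21) % (40 + result[result] + (28 <= depth))
total = (depth + 23) // (40 + result + total // result)
result = total[depth] // (40 + 40 + total)
depth = total[27]
process(32)

result = (result >= 21) % (40 + result[result] + (28 <= depth))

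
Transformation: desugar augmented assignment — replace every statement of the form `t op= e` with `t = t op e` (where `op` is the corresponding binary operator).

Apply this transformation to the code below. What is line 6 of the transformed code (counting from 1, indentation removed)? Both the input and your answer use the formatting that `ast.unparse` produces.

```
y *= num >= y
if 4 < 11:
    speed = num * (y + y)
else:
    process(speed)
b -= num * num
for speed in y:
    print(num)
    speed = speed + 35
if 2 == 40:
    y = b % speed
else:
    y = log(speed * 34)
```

Transformed code:
y = y * (num >= y)
if 4 < 11:
    speed = num * (y + y)
else:
    process(speed)
b = b - num * num
for speed in y:
    print(num)
    speed = speed + 35
if 2 == 40:
    y = b % speed
else:
    y = log(speed * 34)

b = b - num * num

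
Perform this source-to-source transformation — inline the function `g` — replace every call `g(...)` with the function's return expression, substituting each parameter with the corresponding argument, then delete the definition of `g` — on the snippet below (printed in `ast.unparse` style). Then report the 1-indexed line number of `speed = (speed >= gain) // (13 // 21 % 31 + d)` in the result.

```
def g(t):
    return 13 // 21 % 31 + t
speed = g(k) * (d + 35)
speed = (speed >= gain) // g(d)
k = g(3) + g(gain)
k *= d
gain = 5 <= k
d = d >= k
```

2

Transformed code:
speed = (13 // 21 % 31 + k) * (d + 35)
speed = (speed >= gain) // (13 // 21 % 31 + d)
k = 13 // 21 % 31 + 3 + (13 // 21 % 31 + gain)
k *= d
gain = 5 <= k
d = d >= k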